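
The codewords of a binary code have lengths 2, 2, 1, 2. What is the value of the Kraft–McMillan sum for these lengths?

With common denominator 2^2 = 4: Σ 2^(−ℓᵢ) = 1/4 + 1/4 + 2/4 + 1/4 = 5/4 = 1.25.

1.25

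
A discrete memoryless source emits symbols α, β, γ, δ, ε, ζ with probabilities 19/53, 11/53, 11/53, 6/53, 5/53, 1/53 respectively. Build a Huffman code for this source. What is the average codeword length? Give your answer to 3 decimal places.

Repeatedly combine the two least-probable nodes; the expected code length is the sum of the merged weights.
merge 1/53 + 5/53 → 6/53
merge 6/53 + 6/53 → 12/53
merge 11/53 + 11/53 → 22/53
merge 12/53 + 19/53 → 31/53
merge 22/53 + 31/53 → 1
L = 6/53 + 12/53 + 22/53 + 31/53 + 1 = 124/53 ≈ 2.340 bits/symbol.

2.340 bits/symbol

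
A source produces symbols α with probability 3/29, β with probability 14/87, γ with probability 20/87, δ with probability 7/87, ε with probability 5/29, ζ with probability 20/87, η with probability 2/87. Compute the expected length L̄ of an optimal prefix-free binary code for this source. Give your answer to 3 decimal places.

2.644 bits/symbol

Repeatedly combine the two least-probable nodes; the expected code length is the sum of the merged weights.
merge 2/87 + 7/87 → 3/29
merge 3/29 + 3/29 → 6/29
merge 14/87 + 5/29 → 1/3
merge 6/29 + 20/87 → 38/87
merge 20/87 + 1/3 → 49/87
merge 38/87 + 49/87 → 1
L = 3/29 + 6/29 + 1/3 + 38/87 + 49/87 + 1 = 230/87 ≈ 2.644 bits/symbol.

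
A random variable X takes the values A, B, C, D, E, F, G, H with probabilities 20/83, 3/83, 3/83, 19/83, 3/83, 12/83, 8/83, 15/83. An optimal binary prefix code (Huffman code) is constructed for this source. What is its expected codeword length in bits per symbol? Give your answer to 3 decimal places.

Repeatedly combine the two least-probable nodes; the expected code length is the sum of the merged weights.
merge 3/83 + 3/83 → 6/83
merge 3/83 + 6/83 → 9/83
merge 8/83 + 9/83 → 17/83
merge 12/83 + 15/83 → 27/83
merge 17/83 + 19/83 → 36/83
merge 20/83 + 27/83 → 47/83
merge 36/83 + 47/83 → 1
L = 6/83 + 9/83 + 17/83 + 27/83 + 36/83 + 47/83 + 1 = 225/83 ≈ 2.711 bits/symbol.

2.711 bits/symbol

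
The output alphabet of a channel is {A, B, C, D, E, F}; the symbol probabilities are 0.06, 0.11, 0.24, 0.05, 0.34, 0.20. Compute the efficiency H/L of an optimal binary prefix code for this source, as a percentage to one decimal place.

Entropy H = −Σ p log₂ p ≈ 2.2976 bits.
Huffman merges: 1/20+3/50→11/100; 11/100+11/100→11/50; 1/5+11/50→21/50; 6/25+17/50→29/50; 21/50+29/50→1. L = 233/100 ≈ 2.3300.
Efficiency = H/L = 2.2976/2.3300 = 98.6%.

98.6%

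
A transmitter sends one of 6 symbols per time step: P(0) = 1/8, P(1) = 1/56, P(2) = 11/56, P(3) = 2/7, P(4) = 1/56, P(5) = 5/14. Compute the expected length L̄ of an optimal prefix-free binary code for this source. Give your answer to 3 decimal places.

Repeatedly combine the two least-probable nodes; the expected code length is the sum of the merged weights.
merge 1/56 + 1/56 → 1/28
merge 1/28 + 1/8 → 9/56
merge 9/56 + 11/56 → 5/14
merge 2/7 + 5/14 → 9/14
merge 5/14 + 9/14 → 1
L = 1/28 + 9/56 + 5/14 + 9/14 + 1 = 123/56 ≈ 2.196 bits/symbol.

2.196 bits/symbol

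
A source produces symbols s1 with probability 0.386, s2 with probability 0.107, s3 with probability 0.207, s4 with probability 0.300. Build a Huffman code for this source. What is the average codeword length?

1.928 bits/symbol

Repeatedly combine the two least-probable nodes; the expected code length is the sum of the merged weights.
merge 107/1000 + 207/1000 → 157/500
merge 3/10 + 157/500 → 307/500
merge 193/500 + 307/500 → 1
L = 157/500 + 307/500 + 1 = 241/125 = 1.928 bits/symbol.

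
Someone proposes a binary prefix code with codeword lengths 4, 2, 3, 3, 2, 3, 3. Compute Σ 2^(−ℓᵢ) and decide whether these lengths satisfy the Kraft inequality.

1.0625; no

With common denominator 2^4 = 16: Σ 2^(−ℓᵢ) = 1/16 + 4/16 + 2/16 + 2/16 + 4/16 + 2/16 + 2/16 = 17/16 = 1.0625.
Kraft's inequality requires Σ ≤ 1; here Σ = 1.0625 > 1, so no such prefix code exists.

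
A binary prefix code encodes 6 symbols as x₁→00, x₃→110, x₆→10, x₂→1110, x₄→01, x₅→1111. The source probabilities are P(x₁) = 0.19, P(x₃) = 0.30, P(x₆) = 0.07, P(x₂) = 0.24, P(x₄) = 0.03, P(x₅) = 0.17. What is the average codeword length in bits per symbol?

L̄ = Σ pᵢ·ℓᵢ = 0.19·2 + 0.30·3 + 0.07·2 + 0.24·4 + 0.03·2 + 0.17·4 = 3.12 bits/symbol.

3.12 bits/symbol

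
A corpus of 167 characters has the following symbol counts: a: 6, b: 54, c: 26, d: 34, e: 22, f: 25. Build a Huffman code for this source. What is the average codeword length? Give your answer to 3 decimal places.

Probabilities are the counts divided by 167.
Repeatedly combine the two least-probable nodes; the expected code length is the sum of the merged weights.
merge 6/167 + 22/167 → 28/167
merge 25/167 + 26/167 → 51/167
merge 28/167 + 34/167 → 62/167
merge 51/167 + 54/167 → 105/167
merge 62/167 + 105/167 → 1
L = 28/167 + 51/167 + 62/167 + 105/167 + 1 = 413/167 ≈ 2.473 bits/symbol.

2.473 bits/symbol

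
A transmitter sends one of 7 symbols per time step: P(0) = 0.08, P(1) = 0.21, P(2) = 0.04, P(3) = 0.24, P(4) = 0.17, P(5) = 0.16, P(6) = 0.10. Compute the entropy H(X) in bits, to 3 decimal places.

2.634 bits

H = −Σ pᵢ log₂ pᵢ.
−0.08·log₂(0.08) = 0.2915
−0.21·log₂(0.21) = 0.4728
−0.04·log₂(0.04) = 0.1858
−0.24·log₂(0.24) = 0.4941
−0.17·log₂(0.17) = 0.4346
−0.16·log₂(0.16) = 0.4230
−0.10·log₂(0.10) = 0.3322
Sum ≈ 2.6340 → 2.634 bits.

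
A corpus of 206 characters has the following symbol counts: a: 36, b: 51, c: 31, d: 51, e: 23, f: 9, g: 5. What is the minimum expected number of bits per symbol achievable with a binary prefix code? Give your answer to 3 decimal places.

2.573 bits/symbol

Probabilities are the counts divided by 206.
Repeatedly combine the two least-probable nodes; the expected code length is the sum of the merged weights.
merge 5/206 + 9/206 → 7/103
merge 7/103 + 23/206 → 37/206
merge 31/206 + 18/103 → 67/206
merge 37/206 + 51/206 → 44/103
merge 51/206 + 67/206 → 59/103
merge 44/103 + 59/103 → 1
L = 7/103 + 37/206 + 67/206 + 44/103 + 59/103 + 1 = 265/103 ≈ 2.573 bits/symbol.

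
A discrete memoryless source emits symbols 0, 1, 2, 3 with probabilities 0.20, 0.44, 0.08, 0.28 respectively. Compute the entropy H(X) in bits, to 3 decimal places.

H = −Σ pᵢ log₂ pᵢ.
−0.20·log₂(0.20) = 0.4644
−0.44·log₂(0.44) = 0.5211
−0.08·log₂(0.08) = 0.2915
−0.28·log₂(0.28) = 0.5142
Sum ≈ 1.7913 → 1.791 bits.

1.791 bits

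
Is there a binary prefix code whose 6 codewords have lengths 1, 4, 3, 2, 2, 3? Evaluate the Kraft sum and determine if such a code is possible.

With common denominator 2^4 = 16: Σ 2^(−ℓᵢ) = 8/16 + 1/16 + 2/16 + 4/16 + 4/16 + 2/16 = 21/16 = 1.3125.
Kraft's inequality requires Σ ≤ 1; here Σ = 1.3125 > 1, so no such prefix code exists.

1.3125; no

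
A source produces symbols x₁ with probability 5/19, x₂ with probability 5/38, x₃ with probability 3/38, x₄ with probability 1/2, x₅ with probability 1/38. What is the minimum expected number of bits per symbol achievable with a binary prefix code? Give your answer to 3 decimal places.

1.842 bits/symbol

Repeatedly combine the two least-probable nodes; the expected code length is the sum of the merged weights.
merge 1/38 + 3/38 → 2/19
merge 2/19 + 5/38 → 9/38
merge 9/38 + 5/19 → 1/2
merge 1/2 + 1/2 → 1
L = 2/19 + 9/38 + 1/2 + 1 = 35/19 ≈ 1.842 bits/symbol.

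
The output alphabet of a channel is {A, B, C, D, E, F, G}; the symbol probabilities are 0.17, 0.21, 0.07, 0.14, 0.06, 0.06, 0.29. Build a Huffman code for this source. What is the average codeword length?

2.62 bits/symbol

Repeatedly combine the two least-probable nodes; the expected code length is the sum of the merged weights.
merge 3/50 + 3/50 → 3/25
merge 7/100 + 3/25 → 19/100
merge 7/50 + 17/100 → 31/100
merge 19/100 + 21/100 → 2/5
merge 29/100 + 31/100 → 3/5
merge 2/5 + 3/5 → 1
L = 3/25 + 19/100 + 31/100 + 2/5 + 3/5 + 1 = 131/50 = 2.62 bits/symbol.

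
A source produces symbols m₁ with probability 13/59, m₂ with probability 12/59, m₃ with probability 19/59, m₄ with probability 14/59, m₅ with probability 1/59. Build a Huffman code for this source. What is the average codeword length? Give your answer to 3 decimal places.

Repeatedly combine the two least-probable nodes; the expected code length is the sum of the merged weights.
merge 1/59 + 12/59 → 13/59
merge 13/59 + 13/59 → 26/59
merge 14/59 + 19/59 → 33/59
merge 26/59 + 33/59 → 1
L = 13/59 + 26/59 + 33/59 + 1 = 131/59 ≈ 2.220 bits/symbol.

2.220 bits/symbol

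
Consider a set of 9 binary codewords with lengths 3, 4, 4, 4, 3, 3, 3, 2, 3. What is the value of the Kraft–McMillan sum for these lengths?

With common denominator 2^4 = 16: Σ 2^(−ℓᵢ) = 2/16 + 1/16 + 1/16 + 1/16 + 2/16 + 2/16 + 2/16 + 4/16 + 2/16 = 17/16 = 1.0625.

1.0625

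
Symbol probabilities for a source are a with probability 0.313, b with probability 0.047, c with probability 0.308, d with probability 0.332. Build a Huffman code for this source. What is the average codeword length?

Repeatedly combine the two least-probable nodes; the expected code length is the sum of the merged weights.
merge 47/1000 + 77/250 → 71/200
merge 313/1000 + 83/250 → 129/200
merge 71/200 + 129/200 → 1
L = 71/200 + 129/200 + 1 = 2 bits/symbol.

2 bits/symbol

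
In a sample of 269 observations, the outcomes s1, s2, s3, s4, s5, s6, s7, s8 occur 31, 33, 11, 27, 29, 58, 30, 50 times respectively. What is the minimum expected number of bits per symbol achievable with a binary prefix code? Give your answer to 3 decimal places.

2.926 bits/symbol

Probabilities are the counts divided by 269.
Repeatedly combine the two least-probable nodes; the expected code length is the sum of the merged weights.
merge 11/269 + 27/269 → 38/269
merge 29/269 + 30/269 → 59/269
merge 31/269 + 33/269 → 64/269
merge 38/269 + 50/269 → 88/269
merge 58/269 + 59/269 → 117/269
merge 64/269 + 88/269 → 152/269
merge 117/269 + 152/269 → 1
L = 38/269 + 59/269 + 64/269 + 88/269 + 117/269 + 152/269 + 1 = 787/269 ≈ 2.926 bits/symbol.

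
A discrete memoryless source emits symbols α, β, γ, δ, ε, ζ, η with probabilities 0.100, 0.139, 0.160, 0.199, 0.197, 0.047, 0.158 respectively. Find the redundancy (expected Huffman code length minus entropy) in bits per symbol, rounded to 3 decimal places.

0.047 bits

Entropy H = −Σ p log₂ p ≈ 2.7041 bits.
Huffman merges: 47/1000+1/10→147/1000; 139/1000+147/1000→143/500; 79/500+4/25→159/500; 197/1000+199/1000→99/250; 143/500+159/500→151/250; 99/250+151/250→1. L = 2751/1000 ≈ 2.7510.
L − H = 2.7510 − 2.7041 = 0.047 bits.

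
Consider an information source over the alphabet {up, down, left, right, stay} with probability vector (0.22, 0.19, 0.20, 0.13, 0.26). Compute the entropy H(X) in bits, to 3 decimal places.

2.288 bits

H = −Σ pᵢ log₂ pᵢ.
−0.22·log₂(0.22) = 0.4806
−0.19·log₂(0.19) = 0.4552
−0.20·log₂(0.20) = 0.4644
−0.13·log₂(0.13) = 0.3826
−0.26·log₂(0.26) = 0.5053
Sum ≈ 2.2881 → 2.288 bits.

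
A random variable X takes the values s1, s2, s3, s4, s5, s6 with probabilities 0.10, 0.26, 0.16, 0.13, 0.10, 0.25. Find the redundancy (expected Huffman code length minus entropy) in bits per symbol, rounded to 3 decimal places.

0.015 bits

Entropy H = −Σ p log₂ p ≈ 2.4753 bits.
Huffman merges: 1/10+1/10→1/5; 13/100+4/25→29/100; 1/5+1/4→9/20; 13/50+29/100→11/20; 9/20+11/20→1. L = 249/100 ≈ 2.4900.
L − H = 2.4900 − 2.4753 = 0.015 bits.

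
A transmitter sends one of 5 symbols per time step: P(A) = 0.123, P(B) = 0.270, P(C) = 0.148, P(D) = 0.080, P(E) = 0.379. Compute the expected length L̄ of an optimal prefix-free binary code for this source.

2.175 bits/symbol

Repeatedly combine the two least-probable nodes; the expected code length is the sum of the merged weights.
merge 2/25 + 123/1000 → 203/1000
merge 37/250 + 203/1000 → 351/1000
merge 27/100 + 351/1000 → 621/1000
merge 379/1000 + 621/1000 → 1
L = 203/1000 + 351/1000 + 621/1000 + 1 = 87/40 = 2.175 bits/symbol.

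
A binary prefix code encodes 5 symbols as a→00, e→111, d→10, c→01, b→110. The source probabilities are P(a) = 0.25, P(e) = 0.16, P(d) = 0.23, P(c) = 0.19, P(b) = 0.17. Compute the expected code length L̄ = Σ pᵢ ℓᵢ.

2.33 bits/symbol

L̄ = Σ pᵢ·ℓᵢ = 0.25·2 + 0.16·3 + 0.23·2 + 0.19·2 + 0.17·3 = 2.33 bits/symbol.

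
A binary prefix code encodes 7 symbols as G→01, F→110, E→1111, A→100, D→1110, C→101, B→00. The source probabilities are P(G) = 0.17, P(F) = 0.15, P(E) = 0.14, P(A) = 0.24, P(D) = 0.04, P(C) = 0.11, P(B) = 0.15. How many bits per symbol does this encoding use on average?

L̄ = Σ pᵢ·ℓᵢ = 0.17·2 + 0.15·3 + 0.14·4 + 0.24·3 + 0.04·4 + 0.11·3 + 0.15·2 = 2.86 bits/symbol.

2.86 bits/symbol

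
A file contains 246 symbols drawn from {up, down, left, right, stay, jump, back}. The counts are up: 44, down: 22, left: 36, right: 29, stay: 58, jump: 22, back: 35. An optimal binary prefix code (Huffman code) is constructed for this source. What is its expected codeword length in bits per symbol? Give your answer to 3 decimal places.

Probabilities are the counts divided by 246.
Repeatedly combine the two least-probable nodes; the expected code length is the sum of the merged weights.
merge 11/123 + 11/123 → 22/123
merge 29/246 + 35/246 → 32/123
merge 6/41 + 22/123 → 40/123
merge 22/123 + 29/123 → 17/41
merge 32/123 + 40/123 → 24/41
merge 17/41 + 24/41 → 1
L = 22/123 + 32/123 + 40/123 + 17/41 + 24/41 + 1 = 340/123 ≈ 2.764 bits/symbol.

2.764 bits/symbol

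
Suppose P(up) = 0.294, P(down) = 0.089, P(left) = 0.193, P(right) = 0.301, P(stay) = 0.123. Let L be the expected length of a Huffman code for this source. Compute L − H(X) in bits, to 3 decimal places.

0.031 bits

Entropy H = −Σ p log₂ p ≈ 2.1811 bits.
Huffman merges: 89/1000+123/1000→53/250; 193/1000+53/250→81/200; 147/500+301/1000→119/200; 81/200+119/200→1. L = 553/250 ≈ 2.2120.
L − H = 2.2120 − 2.1811 = 0.031 bits.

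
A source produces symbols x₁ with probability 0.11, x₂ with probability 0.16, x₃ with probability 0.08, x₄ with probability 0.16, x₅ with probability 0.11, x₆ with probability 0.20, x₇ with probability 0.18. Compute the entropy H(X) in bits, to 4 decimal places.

H = −Σ pᵢ log₂ pᵢ.
−0.11·log₂(0.11) = 0.3503
−0.16·log₂(0.16) = 0.4230
−0.08·log₂(0.08) = 0.2915
−0.16·log₂(0.16) = 0.4230
−0.11·log₂(0.11) = 0.3503
−0.20·log₂(0.20) = 0.4644
−0.18·log₂(0.18) = 0.4453
Sum ≈ 2.7478 → 2.7478 bits.

2.7478 bits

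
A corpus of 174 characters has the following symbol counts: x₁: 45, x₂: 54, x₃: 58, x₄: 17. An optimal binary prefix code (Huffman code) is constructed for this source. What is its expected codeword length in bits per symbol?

Probabilities are the counts divided by 174.
Repeatedly combine the two least-probable nodes; the expected code length is the sum of the merged weights.
merge 17/174 + 15/58 → 31/87
merge 9/29 + 1/3 → 56/87
merge 31/87 + 56/87 → 1
L = 31/87 + 56/87 + 1 = 2 bits/symbol.

2 bits/symbol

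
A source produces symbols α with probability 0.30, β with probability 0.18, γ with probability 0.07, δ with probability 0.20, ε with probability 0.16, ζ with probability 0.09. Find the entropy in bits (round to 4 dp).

2.4350 bits

H = −Σ pᵢ log₂ pᵢ.
−0.30·log₂(0.30) = 0.5211
−0.18·log₂(0.18) = 0.4453
−0.07·log₂(0.07) = 0.2686
−0.20·log₂(0.20) = 0.4644
−0.16·log₂(0.16) = 0.4230
−0.09·log₂(0.09) = 0.3127
Sum ≈ 2.4350 → 2.4350 bits.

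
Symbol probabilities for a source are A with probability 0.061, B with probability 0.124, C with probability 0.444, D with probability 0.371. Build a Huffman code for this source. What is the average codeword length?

Repeatedly combine the two least-probable nodes; the expected code length is the sum of the merged weights.
merge 61/1000 + 31/250 → 37/200
merge 37/200 + 371/1000 → 139/250
merge 111/250 + 139/250 → 1
L = 37/200 + 139/250 + 1 = 1741/1000 = 1.741 bits/symbol.

1.741 bits/symbol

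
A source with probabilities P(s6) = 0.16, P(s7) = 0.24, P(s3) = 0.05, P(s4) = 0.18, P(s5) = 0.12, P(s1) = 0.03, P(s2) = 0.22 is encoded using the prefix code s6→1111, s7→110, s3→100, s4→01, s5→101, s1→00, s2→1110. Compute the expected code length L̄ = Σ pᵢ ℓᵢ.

3.17 bits/symbol

L̄ = Σ pᵢ·ℓᵢ = 0.16·4 + 0.24·3 + 0.05·3 + 0.18·2 + 0.12·3 + 0.03·2 + 0.22·4 = 3.17 bits/symbol.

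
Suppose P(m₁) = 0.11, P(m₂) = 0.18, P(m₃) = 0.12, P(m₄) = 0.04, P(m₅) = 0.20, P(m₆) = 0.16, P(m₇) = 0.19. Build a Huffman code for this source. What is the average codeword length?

Repeatedly combine the two least-probable nodes; the expected code length is the sum of the merged weights.
merge 1/25 + 11/100 → 3/20
merge 3/25 + 3/20 → 27/100
merge 4/25 + 9/50 → 17/50
merge 19/100 + 1/5 → 39/100
merge 27/100 + 17/50 → 61/100
merge 39/100 + 61/100 → 1
L = 3/20 + 27/100 + 17/50 + 39/100 + 61/100 + 1 = 69/25 = 2.76 bits/symbol.

2.76 bits/symbol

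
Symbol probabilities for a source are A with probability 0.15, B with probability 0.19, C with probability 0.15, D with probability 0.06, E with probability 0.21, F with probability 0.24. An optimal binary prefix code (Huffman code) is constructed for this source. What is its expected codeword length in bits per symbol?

2.55 bits/symbol

Repeatedly combine the two least-probable nodes; the expected code length is the sum of the merged weights.
merge 3/50 + 3/20 → 21/100
merge 3/20 + 19/100 → 17/50
merge 21/100 + 21/100 → 21/50
merge 6/25 + 17/50 → 29/50
merge 21/50 + 29/50 → 1
L = 21/100 + 17/50 + 21/50 + 29/50 + 1 = 51/20 = 2.55 bits/symbol.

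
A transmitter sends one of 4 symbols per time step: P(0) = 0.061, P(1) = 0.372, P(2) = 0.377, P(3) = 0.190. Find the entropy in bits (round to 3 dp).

1.763 bits

H = −Σ pᵢ log₂ pᵢ.
−0.061·log₂(0.061) = 0.2461
−0.372·log₂(0.372) = 0.5307
−0.377·log₂(0.377) = 0.5306
−0.190·log₂(0.190) = 0.4552
Sum ≈ 1.7626 → 1.763 bits.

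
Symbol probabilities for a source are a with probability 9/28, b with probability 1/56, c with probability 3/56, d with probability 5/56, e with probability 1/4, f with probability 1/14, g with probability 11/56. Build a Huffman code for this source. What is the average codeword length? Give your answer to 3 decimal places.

Repeatedly combine the two least-probable nodes; the expected code length is the sum of the merged weights.
merge 1/56 + 3/56 → 1/14
merge 1/14 + 1/14 → 1/7
merge 5/56 + 1/7 → 13/56
merge 11/56 + 13/56 → 3/7
merge 1/4 + 9/28 → 4/7
merge 3/7 + 4/7 → 1
L = 1/14 + 1/7 + 13/56 + 3/7 + 4/7 + 1 = 137/56 ≈ 2.446 bits/symbol.

2.446 bits/symbol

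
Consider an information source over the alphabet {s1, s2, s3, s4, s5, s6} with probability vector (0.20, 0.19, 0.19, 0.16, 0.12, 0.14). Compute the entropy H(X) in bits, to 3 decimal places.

H = −Σ pᵢ log₂ pᵢ.
−0.20·log₂(0.20) = 0.4644
−0.19·log₂(0.19) = 0.4552
−0.19·log₂(0.19) = 0.4552
−0.16·log₂(0.16) = 0.4230
−0.12·log₂(0.12) = 0.3671
−0.14·log₂(0.14) = 0.3971
Sum ≈ 2.5620 → 2.562 bits.

2.562 bits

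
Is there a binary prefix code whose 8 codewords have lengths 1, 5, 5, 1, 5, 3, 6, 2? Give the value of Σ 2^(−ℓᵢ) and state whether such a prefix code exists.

1.484375; no

With common denominator 2^6 = 64: Σ 2^(−ℓᵢ) = 32/64 + 2/64 + 2/64 + 32/64 + 2/64 + 8/64 + 1/64 + 16/64 = 95/64 = 1.484375.
Kraft's inequality requires Σ ≤ 1; here Σ = 1.484375 > 1, so no such prefix code exists.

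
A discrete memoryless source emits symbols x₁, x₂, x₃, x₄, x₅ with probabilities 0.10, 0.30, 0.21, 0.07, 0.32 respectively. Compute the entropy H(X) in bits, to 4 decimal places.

H = −Σ pᵢ log₂ pᵢ.
−0.10·log₂(0.10) = 0.3322
−0.30·log₂(0.30) = 0.5211
−0.21·log₂(0.21) = 0.4728
−0.07·log₂(0.07) = 0.2686
−0.32·log₂(0.32) = 0.5260
Sum ≈ 2.1207 → 2.1207 bits.

2.1207 bits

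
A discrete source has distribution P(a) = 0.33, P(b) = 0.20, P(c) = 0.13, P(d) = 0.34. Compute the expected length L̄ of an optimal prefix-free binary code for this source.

1.99 bits/symbol

Repeatedly combine the two least-probable nodes; the expected code length is the sum of the merged weights.
merge 13/100 + 1/5 → 33/100
merge 33/100 + 33/100 → 33/50
merge 17/50 + 33/50 → 1
L = 33/100 + 33/50 + 1 = 199/100 = 1.99 bits/symbol.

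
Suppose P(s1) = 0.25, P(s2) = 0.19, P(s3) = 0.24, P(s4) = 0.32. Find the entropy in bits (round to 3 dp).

1.975 bits

H = −Σ pᵢ log₂ pᵢ.
−0.25·log₂(0.25) = 0.5000
−0.19·log₂(0.19) = 0.4552
−0.24·log₂(0.24) = 0.4941
−0.32·log₂(0.32) = 0.5260
Sum ≈ 1.9754 → 1.975 bits.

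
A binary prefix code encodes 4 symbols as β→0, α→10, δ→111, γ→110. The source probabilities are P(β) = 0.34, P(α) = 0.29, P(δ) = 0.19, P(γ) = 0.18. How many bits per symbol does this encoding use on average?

2.03 bits/symbol

L̄ = Σ pᵢ·ℓᵢ = 0.34·1 + 0.29·2 + 0.19·3 + 0.18·3 = 2.03 bits/symbol.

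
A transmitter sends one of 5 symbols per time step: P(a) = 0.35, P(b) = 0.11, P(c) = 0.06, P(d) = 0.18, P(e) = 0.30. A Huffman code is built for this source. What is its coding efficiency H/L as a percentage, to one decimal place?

96.3%

Entropy H = −Σ p log₂ p ≈ 2.0903 bits.
Huffman merges: 3/50+11/100→17/100; 17/100+9/50→7/20; 3/10+7/20→13/20; 7/20+13/20→1. L = 217/100 ≈ 2.1700.
Efficiency = H/L = 2.0903/2.1700 = 96.3%.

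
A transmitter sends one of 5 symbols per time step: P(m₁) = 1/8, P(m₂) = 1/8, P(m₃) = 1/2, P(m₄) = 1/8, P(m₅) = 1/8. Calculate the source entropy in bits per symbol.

Each probability is a power of 1/2, so log₂(1/p) is an integer.
H = Σ p·log₂(1/p) = 1/8·3 + 1/8·3 + 1/2·1 + 1/8·3 + 1/8·3 = 2 bits.

2 bits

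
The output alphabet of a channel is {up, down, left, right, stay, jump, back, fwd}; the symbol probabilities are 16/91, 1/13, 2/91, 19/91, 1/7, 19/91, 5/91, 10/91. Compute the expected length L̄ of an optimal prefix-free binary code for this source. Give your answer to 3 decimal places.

2.813 bits/symbol

Repeatedly combine the two least-probable nodes; the expected code length is the sum of the merged weights.
merge 2/91 + 5/91 → 1/13
merge 1/13 + 1/13 → 2/13
merge 10/91 + 1/7 → 23/91
merge 2/13 + 16/91 → 30/91
merge 19/91 + 19/91 → 38/91
merge 23/91 + 30/91 → 53/91
merge 38/91 + 53/91 → 1
L = 1/13 + 2/13 + 23/91 + 30/91 + 38/91 + 53/91 + 1 = 256/91 ≈ 2.813 bits/symbol.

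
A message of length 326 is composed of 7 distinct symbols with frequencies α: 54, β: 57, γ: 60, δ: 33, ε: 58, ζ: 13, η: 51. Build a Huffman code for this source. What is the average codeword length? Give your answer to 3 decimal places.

2.779 bits/symbol

Probabilities are the counts divided by 326.
Repeatedly combine the two least-probable nodes; the expected code length is the sum of the merged weights.
merge 13/326 + 33/326 → 23/163
merge 23/163 + 51/326 → 97/326
merge 27/163 + 57/326 → 111/326
merge 29/163 + 30/163 → 59/163
merge 97/326 + 111/326 → 104/163
merge 59/163 + 104/163 → 1
L = 23/163 + 97/326 + 111/326 + 59/163 + 104/163 + 1 = 453/163 ≈ 2.779 bits/symbol.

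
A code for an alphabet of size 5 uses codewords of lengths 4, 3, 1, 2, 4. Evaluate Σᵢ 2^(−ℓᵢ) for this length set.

1

With common denominator 2^4 = 16: Σ 2^(−ℓᵢ) = 1/16 + 2/16 + 8/16 + 4/16 + 1/16 = 16/16 = 1.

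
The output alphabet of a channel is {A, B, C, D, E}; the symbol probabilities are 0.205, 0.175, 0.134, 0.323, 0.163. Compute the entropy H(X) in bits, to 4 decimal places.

2.2505 bits

H = −Σ pᵢ log₂ pᵢ.
−0.205·log₂(0.205) = 0.4687
−0.175·log₂(0.175) = 0.4401
−0.134·log₂(0.134) = 0.3886
−0.323·log₂(0.323) = 0.5266
−0.163·log₂(0.163) = 0.4266
Sum ≈ 2.2505 → 2.2505 bits.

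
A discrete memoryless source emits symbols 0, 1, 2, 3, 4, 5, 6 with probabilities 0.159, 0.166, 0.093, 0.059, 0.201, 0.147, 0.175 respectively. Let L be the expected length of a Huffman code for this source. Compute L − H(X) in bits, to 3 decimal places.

0.053 bits

Entropy H = −Σ p log₂ p ≈ 2.7234 bits.
Huffman merges: 59/1000+93/1000→19/125; 147/1000+19/125→299/1000; 159/1000+83/500→13/40; 7/40+201/1000→47/125; 299/1000+13/40→78/125; 47/125+78/125→1. L = 347/125 ≈ 2.7760.
L − H = 2.7760 − 2.7234 = 0.053 bits.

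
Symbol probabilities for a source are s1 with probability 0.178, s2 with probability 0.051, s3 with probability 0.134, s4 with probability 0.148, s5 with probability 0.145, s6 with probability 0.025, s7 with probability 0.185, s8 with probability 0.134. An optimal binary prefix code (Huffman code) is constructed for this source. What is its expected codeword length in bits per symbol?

2.891 bits/symbol

Repeatedly combine the two least-probable nodes; the expected code length is the sum of the merged weights.
merge 1/40 + 51/1000 → 19/250
merge 19/250 + 67/500 → 21/100
merge 67/500 + 29/200 → 279/1000
merge 37/250 + 89/500 → 163/500
merge 37/200 + 21/100 → 79/200
merge 279/1000 + 163/500 → 121/200
merge 79/200 + 121/200 → 1
L = 19/250 + 21/100 + 279/1000 + 163/500 + 79/200 + 121/200 + 1 = 2891/1000 = 2.891 bits/symbol.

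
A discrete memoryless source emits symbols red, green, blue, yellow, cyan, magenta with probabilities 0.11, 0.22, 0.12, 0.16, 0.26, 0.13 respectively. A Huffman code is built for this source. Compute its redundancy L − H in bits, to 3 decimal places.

0.011 bits

Entropy H = −Σ p log₂ p ≈ 2.5089 bits.
Huffman merges: 11/100+3/25→23/100; 13/100+4/25→29/100; 11/50+23/100→9/20; 13/50+29/100→11/20; 9/20+11/20→1. L = 63/25 ≈ 2.5200.
L − H = 2.5200 − 2.5089 = 0.011 bits.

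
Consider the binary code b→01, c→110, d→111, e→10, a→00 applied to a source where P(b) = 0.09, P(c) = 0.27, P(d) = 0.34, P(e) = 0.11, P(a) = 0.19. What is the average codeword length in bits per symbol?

L̄ = Σ pᵢ·ℓᵢ = 0.09·2 + 0.27·3 + 0.34·3 + 0.11·2 + 0.19·2 = 2.61 bits/symbol.

2.61 bits/symbol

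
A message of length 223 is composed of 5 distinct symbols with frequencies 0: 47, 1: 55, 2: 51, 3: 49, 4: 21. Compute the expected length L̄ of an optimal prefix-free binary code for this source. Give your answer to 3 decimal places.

2.305 bits/symbol

Probabilities are the counts divided by 223.
Repeatedly combine the two least-probable nodes; the expected code length is the sum of the merged weights.
merge 21/223 + 47/223 → 68/223
merge 49/223 + 51/223 → 100/223
merge 55/223 + 68/223 → 123/223
merge 100/223 + 123/223 → 1
L = 68/223 + 100/223 + 123/223 + 1 = 514/223 ≈ 2.305 bits/symbol.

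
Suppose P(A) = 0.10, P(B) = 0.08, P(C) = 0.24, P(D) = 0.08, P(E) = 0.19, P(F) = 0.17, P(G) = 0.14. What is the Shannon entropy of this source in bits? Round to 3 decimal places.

2.696 bits

H = −Σ pᵢ log₂ pᵢ.
−0.10·log₂(0.10) = 0.3322
−0.08·log₂(0.08) = 0.2915
−0.24·log₂(0.24) = 0.4941
−0.08·log₂(0.08) = 0.2915
−0.19·log₂(0.19) = 0.4552
−0.17·log₂(0.17) = 0.4346
−0.14·log₂(0.14) = 0.3971
Sum ≈ 2.6963 → 2.696 bits.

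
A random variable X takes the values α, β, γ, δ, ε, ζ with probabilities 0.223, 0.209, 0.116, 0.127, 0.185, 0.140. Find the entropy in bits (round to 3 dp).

2.541 bits

H = −Σ pᵢ log₂ pᵢ.
−0.223·log₂(0.223) = 0.4828
−0.209·log₂(0.209) = 0.4720
−0.116·log₂(0.116) = 0.3605
−0.127·log₂(0.127) = 0.3781
−0.185·log₂(0.185) = 0.4504
−0.140·log₂(0.140) = 0.3971
Sum ≈ 2.5409 → 2.541 bits.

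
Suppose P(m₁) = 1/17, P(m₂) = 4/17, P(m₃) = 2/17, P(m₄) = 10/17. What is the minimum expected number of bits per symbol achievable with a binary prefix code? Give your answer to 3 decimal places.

Repeatedly combine the two least-probable nodes; the expected code length is the sum of the merged weights.
merge 1/17 + 2/17 → 3/17
merge 3/17 + 4/17 → 7/17
merge 7/17 + 10/17 → 1
L = 3/17 + 7/17 + 1 = 27/17 ≈ 1.588 bits/symbol.

1.588 bits/symbol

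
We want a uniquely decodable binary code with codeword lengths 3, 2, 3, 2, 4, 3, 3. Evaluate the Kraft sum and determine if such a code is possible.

1.0625; no

With common denominator 2^4 = 16: Σ 2^(−ℓᵢ) = 2/16 + 4/16 + 2/16 + 4/16 + 1/16 + 2/16 + 2/16 = 17/16 = 1.0625.
Kraft's inequality requires Σ ≤ 1; here Σ = 1.0625 > 1, so no such prefix code exists.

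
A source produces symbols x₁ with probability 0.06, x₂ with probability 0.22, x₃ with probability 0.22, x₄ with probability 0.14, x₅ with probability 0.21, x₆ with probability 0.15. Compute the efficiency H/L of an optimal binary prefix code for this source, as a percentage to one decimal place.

97.5%

Entropy H = −Σ p log₂ p ≈ 2.4852 bits.
Huffman merges: 3/50+7/50→1/5; 3/20+1/5→7/20; 21/100+11/50→43/100; 11/50+7/20→57/100; 43/100+57/100→1. L = 51/20 ≈ 2.5500.
Efficiency = H/L = 2.4852/2.5500 = 97.5%.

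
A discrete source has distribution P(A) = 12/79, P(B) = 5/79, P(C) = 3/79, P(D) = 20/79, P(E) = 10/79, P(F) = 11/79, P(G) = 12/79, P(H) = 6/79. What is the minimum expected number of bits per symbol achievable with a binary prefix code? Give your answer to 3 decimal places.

2.848 bits/symbol

Repeatedly combine the two least-probable nodes; the expected code length is the sum of the merged weights.
merge 3/79 + 5/79 → 8/79
merge 6/79 + 8/79 → 14/79
merge 10/79 + 11/79 → 21/79
merge 12/79 + 12/79 → 24/79
merge 14/79 + 20/79 → 34/79
merge 21/79 + 24/79 → 45/79
merge 34/79 + 45/79 → 1
L = 8/79 + 14/79 + 21/79 + 24/79 + 34/79 + 45/79 + 1 = 225/79 ≈ 2.848 bits/symbol.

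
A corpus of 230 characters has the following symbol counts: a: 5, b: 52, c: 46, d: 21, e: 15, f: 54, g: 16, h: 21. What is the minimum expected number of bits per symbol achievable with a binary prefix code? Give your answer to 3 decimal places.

Probabilities are the counts divided by 230.
Repeatedly combine the two least-probable nodes; the expected code length is the sum of the merged weights.
merge 1/46 + 3/46 → 2/23
merge 8/115 + 2/23 → 18/115
merge 21/230 + 21/230 → 21/115
merge 18/115 + 21/115 → 39/115
merge 1/5 + 26/115 → 49/115
merge 27/115 + 39/115 → 66/115
merge 49/115 + 66/115 → 1
L = 2/23 + 18/115 + 21/115 + 39/115 + 49/115 + 66/115 + 1 = 318/115 ≈ 2.765 bits/symbol.

2.765 bits/symbol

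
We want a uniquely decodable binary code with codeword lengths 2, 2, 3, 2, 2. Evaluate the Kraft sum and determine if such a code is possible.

1.125; no

With common denominator 2^3 = 8: Σ 2^(−ℓᵢ) = 2/8 + 2/8 + 1/8 + 2/8 + 2/8 = 9/8 = 1.125.
Kraft's inequality requires Σ ≤ 1; here Σ = 1.125 > 1, so no such prefix code exists.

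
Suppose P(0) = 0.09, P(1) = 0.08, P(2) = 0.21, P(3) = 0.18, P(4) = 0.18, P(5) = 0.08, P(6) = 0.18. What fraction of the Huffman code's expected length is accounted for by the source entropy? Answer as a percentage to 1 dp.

97.6%

Entropy H = −Σ p log₂ p ≈ 2.7044 bits.
Huffman merges: 2/25+2/25→4/25; 9/100+4/25→1/4; 9/50+9/50→9/25; 9/50+21/100→39/100; 1/4+9/25→61/100; 39/100+61/100→1. L = 277/100 ≈ 2.7700.
Efficiency = H/L = 2.7044/2.7700 = 97.6%.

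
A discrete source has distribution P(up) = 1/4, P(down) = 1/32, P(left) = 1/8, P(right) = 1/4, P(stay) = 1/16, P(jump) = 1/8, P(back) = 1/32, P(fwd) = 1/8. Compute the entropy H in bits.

Each probability is a power of 1/2, so log₂(1/p) is an integer.
H = Σ p·log₂(1/p) = 1/4·2 + 1/32·5 + 1/8·3 + 1/4·2 + 1/16·4 + 1/8·3 + 1/32·5 + 1/8·3 = 2.6875 bits.

2.6875 bits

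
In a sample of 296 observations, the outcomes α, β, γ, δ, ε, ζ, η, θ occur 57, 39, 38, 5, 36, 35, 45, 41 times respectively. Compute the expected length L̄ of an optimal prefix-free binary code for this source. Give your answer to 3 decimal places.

2.943 bits/symbol

Probabilities are the counts divided by 296.
Repeatedly combine the two least-probable nodes; the expected code length is the sum of the merged weights.
merge 5/296 + 35/296 → 5/37
merge 9/74 + 19/148 → 1/4
merge 39/296 + 5/37 → 79/296
merge 41/296 + 45/296 → 43/148
merge 57/296 + 1/4 → 131/296
merge 79/296 + 43/148 → 165/296
merge 131/296 + 165/296 → 1
L = 5/37 + 1/4 + 79/296 + 43/148 + 131/296 + 165/296 + 1 = 871/296 ≈ 2.943 bits/symbol.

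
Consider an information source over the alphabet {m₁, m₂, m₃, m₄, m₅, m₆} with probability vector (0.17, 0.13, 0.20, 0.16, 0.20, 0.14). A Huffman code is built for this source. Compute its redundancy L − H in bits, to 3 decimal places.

Entropy H = −Σ p log₂ p ≈ 2.5661 bits.
Huffman merges: 13/100+7/50→27/100; 4/25+17/100→33/100; 1/5+1/5→2/5; 27/100+33/100→3/5; 2/5+3/5→1. L = 13/5 ≈ 2.6000.
L − H = 2.6000 − 2.5661 = 0.034 bits.

0.034 bits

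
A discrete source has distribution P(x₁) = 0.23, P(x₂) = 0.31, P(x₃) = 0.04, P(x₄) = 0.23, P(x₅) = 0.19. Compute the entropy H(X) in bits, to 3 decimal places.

2.140 bits

H = −Σ pᵢ log₂ pᵢ.
−0.23·log₂(0.23) = 0.4877
−0.31·log₂(0.31) = 0.5238
−0.04·log₂(0.04) = 0.1858
−0.23·log₂(0.23) = 0.4877
−0.19·log₂(0.19) = 0.4552
Sum ≈ 2.1401 → 2.140 bits.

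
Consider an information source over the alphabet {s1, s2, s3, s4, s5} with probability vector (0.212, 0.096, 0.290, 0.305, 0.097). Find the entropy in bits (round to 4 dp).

2.1659 bits

H = −Σ pᵢ log₂ pᵢ.
−0.212·log₂(0.212) = 0.4744
−0.096·log₂(0.096) = 0.3246
−0.290·log₂(0.290) = 0.5179
−0.305·log₂(0.305) = 0.5225
−0.097·log₂(0.097) = 0.3265
Sum ≈ 2.1659 → 2.1659 bits.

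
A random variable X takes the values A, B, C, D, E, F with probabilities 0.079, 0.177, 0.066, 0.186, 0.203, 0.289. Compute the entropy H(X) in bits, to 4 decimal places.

H = −Σ pᵢ log₂ pᵢ.
−0.079·log₂(0.079) = 0.2893
−0.177·log₂(0.177) = 0.4422
−0.066·log₂(0.066) = 0.2588
−0.186·log₂(0.186) = 0.4514
−0.203·log₂(0.203) = 0.4670
−0.289·log₂(0.289) = 0.5176
Sum ≈ 2.4262 → 2.4262 bits.

2.4262 bits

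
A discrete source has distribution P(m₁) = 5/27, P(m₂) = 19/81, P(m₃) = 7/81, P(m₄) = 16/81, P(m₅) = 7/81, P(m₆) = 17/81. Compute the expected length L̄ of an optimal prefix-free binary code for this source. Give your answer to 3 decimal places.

2.531 bits/symbol

Repeatedly combine the two least-probable nodes; the expected code length is the sum of the merged weights.
merge 7/81 + 7/81 → 14/81
merge 14/81 + 5/27 → 29/81
merge 16/81 + 17/81 → 11/27
merge 19/81 + 29/81 → 16/27
merge 11/27 + 16/27 → 1
L = 14/81 + 29/81 + 11/27 + 16/27 + 1 = 205/81 ≈ 2.531 bits/symbol.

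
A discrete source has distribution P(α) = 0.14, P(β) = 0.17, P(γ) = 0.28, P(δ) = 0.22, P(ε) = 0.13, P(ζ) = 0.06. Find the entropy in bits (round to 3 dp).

2.453 bits

H = −Σ pᵢ log₂ pᵢ.
−0.14·log₂(0.14) = 0.3971
−0.17·log₂(0.17) = 0.4346
−0.28·log₂(0.28) = 0.5142
−0.22·log₂(0.22) = 0.4806
−0.13·log₂(0.13) = 0.3826
−0.06·log₂(0.06) = 0.2435
Sum ≈ 2.4527 → 2.453 bits.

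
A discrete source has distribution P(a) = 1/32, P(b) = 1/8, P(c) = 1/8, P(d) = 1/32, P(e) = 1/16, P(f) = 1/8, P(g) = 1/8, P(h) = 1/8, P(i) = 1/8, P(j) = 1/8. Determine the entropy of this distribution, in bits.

Each probability is a power of 1/2, so log₂(1/p) is an integer.
H = Σ p·log₂(1/p) = 1/32·5 + 1/8·3 + 1/8·3 + 1/32·5 + 1/16·4 + 1/8·3 + 1/8·3 + 1/8·3 + 1/8·3 + 1/8·3 = 3.1875 bits.

3.1875 bits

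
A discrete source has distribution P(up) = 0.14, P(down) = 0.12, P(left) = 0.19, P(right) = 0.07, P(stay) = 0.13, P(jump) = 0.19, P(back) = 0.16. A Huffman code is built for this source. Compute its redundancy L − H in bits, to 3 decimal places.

Entropy H = −Σ p log₂ p ≈ 2.7488 bits.
Huffman merges: 7/100+3/25→19/100; 13/100+7/50→27/100; 4/25+19/100→7/20; 19/100+19/100→19/50; 27/100+7/20→31/50; 19/50+31/50→1. L = 281/100 ≈ 2.8100.
L − H = 2.8100 − 2.7488 = 0.061 bits.

0.061 bits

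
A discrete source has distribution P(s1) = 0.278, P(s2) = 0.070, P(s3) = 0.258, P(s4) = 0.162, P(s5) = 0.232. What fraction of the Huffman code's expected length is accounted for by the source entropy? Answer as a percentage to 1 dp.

98.6%

Entropy H = −Σ p log₂ p ≈ 2.2007 bits.
Huffman merges: 7/100+81/500→29/125; 29/125+29/125→58/125; 129/500+139/500→67/125; 58/125+67/125→1. L = 279/125 ≈ 2.2320.
Efficiency = H/L = 2.2007/2.2320 = 98.6%.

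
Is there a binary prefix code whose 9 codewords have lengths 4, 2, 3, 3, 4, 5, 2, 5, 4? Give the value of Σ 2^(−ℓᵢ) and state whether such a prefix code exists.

With common denominator 2^5 = 32: Σ 2^(−ℓᵢ) = 2/32 + 8/32 + 4/32 + 4/32 + 2/32 + 1/32 + 8/32 + 1/32 + 2/32 = 32/32 = 1.
Kraft's inequality requires Σ ≤ 1; here Σ = 1 ≤ 1, so such a prefix code exists.

1; yes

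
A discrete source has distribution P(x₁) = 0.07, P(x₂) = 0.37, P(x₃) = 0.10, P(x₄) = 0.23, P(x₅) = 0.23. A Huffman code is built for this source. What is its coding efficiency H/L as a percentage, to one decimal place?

97.1%

Entropy H = −Σ p log₂ p ≈ 2.1068 bits.
Huffman merges: 7/100+1/10→17/100; 17/100+23/100→2/5; 23/100+37/100→3/5; 2/5+3/5→1. L = 217/100 ≈ 2.1700.
Efficiency = H/L = 2.1068/2.1700 = 97.1%.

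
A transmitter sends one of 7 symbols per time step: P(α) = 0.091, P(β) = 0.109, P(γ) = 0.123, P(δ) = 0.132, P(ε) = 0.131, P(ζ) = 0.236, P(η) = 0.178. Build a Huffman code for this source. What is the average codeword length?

2.764 bits/symbol

Repeatedly combine the two least-probable nodes; the expected code length is the sum of the merged weights.
merge 91/1000 + 109/1000 → 1/5
merge 123/1000 + 131/1000 → 127/500
merge 33/250 + 89/500 → 31/100
merge 1/5 + 59/250 → 109/250
merge 127/500 + 31/100 → 141/250
merge 109/250 + 141/250 → 1
L = 1/5 + 127/500 + 31/100 + 109/250 + 141/250 + 1 = 691/250 = 2.764 bits/symbol.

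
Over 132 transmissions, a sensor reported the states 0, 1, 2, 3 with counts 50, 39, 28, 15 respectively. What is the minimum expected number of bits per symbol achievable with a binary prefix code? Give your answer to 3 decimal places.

1.947 bits/symbol

Probabilities are the counts divided by 132.
Repeatedly combine the two least-probable nodes; the expected code length is the sum of the merged weights.
merge 5/44 + 7/33 → 43/132
merge 13/44 + 43/132 → 41/66
merge 25/66 + 41/66 → 1
L = 43/132 + 41/66 + 1 = 257/132 ≈ 1.947 bits/symbol.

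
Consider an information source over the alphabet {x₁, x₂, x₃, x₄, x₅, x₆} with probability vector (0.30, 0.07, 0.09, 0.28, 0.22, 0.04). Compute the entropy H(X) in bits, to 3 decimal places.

2.283 bits

H = −Σ pᵢ log₂ pᵢ.
−0.30·log₂(0.30) = 0.5211
−0.07·log₂(0.07) = 0.2686
−0.09·log₂(0.09) = 0.3127
−0.28·log₂(0.28) = 0.5142
−0.22·log₂(0.22) = 0.4806
−0.04·log₂(0.04) = 0.1858
Sum ≈ 2.2828 → 2.283 bits.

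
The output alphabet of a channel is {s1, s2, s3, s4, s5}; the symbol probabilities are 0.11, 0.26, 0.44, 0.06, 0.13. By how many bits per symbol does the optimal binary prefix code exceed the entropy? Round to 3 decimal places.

0.027 bits

Entropy H = −Σ p log₂ p ≈ 2.0029 bits.
Huffman merges: 3/50+11/100→17/100; 13/100+17/100→3/10; 13/50+3/10→14/25; 11/25+14/25→1. L = 203/100 ≈ 2.0300.
L − H = 2.0300 − 2.0029 = 0.027 bits.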